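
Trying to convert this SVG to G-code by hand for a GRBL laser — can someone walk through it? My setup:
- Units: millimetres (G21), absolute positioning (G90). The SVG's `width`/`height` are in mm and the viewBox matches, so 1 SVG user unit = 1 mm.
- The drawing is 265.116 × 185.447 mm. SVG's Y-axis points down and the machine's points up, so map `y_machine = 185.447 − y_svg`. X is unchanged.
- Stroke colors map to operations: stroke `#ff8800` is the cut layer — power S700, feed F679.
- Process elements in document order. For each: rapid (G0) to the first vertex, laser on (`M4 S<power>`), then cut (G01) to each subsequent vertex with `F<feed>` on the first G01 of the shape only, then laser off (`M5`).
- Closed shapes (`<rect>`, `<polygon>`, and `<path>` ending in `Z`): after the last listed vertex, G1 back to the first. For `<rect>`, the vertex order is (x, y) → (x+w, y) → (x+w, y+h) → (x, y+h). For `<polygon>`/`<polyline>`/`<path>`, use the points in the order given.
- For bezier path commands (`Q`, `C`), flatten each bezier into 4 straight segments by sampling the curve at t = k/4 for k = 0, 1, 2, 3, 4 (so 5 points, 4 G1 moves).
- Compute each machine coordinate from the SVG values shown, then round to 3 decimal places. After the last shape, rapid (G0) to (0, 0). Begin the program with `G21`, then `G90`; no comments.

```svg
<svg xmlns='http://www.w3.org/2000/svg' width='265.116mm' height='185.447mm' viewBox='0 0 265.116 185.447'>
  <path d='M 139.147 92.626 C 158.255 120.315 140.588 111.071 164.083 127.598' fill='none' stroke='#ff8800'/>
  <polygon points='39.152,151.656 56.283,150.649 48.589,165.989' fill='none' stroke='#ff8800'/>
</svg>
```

G21
G90
G0 X139.147 Y92.821
M4 S700
G01 X147.800 Y77.999 F679
G01 X149.970 Y71.149
G01 X152.962 Y66.392
G01 X164.083 Y57.849
M5
G0 X39.152 Y33.791
M4 S700
G01 X56.283 Y34.798 F679
G01 X48.589 Y19.458
G01 X39.152 Y33.791
M5
G0 X0.000 Y0.000

1 u = 1 mm; y_m = 185.447 − y.

[1] `<path>` cubic bezier, #ff8800→cut S700 F679: (139.147,92.821) → (147.800,77.999) → (149.970,71.149) → (152.962,66.392) → (164.083,57.849)

[2] `<polygon>` regular polygon, #ff8800→cut S700 F679: (39.152,33.791) → (56.283,34.798) → (48.589,19.458) → (39.152,33.791) (closed)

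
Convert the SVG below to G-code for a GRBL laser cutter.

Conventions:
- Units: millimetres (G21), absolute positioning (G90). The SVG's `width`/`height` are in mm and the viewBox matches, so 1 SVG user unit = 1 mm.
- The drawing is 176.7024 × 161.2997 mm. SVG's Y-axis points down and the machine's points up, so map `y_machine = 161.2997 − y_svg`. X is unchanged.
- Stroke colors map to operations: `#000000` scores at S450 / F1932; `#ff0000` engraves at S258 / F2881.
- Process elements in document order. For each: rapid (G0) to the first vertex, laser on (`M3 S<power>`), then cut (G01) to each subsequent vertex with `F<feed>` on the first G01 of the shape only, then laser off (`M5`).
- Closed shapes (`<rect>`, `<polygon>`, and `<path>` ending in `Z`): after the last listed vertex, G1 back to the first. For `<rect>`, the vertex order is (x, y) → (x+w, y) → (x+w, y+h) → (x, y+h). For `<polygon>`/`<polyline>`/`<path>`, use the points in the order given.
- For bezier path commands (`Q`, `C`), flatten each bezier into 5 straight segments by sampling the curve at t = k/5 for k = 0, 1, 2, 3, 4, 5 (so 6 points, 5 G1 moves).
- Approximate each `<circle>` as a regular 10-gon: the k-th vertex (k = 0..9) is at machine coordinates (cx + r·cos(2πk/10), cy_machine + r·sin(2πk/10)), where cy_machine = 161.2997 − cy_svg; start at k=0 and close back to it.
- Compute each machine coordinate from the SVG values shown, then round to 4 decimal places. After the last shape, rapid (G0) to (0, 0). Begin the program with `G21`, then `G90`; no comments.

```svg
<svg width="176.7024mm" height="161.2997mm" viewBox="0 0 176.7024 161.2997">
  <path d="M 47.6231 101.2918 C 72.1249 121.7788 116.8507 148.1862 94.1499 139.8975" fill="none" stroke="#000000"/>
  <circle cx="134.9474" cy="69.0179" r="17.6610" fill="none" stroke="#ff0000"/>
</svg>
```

G21
G90
G0 X47.6231 Y60.0079
M3 S450
G01 X64.0499 Y47.3302 F1932
G01 X81.1231 Y35.1812
G01 X94.6357 Y25.5104
G01 X100.3804 Y20.2676
G01 X94.1499 Y21.4022
M5
G0 X152.6084 Y92.2818
M3 S258
G01 X149.2354 Y102.6627 F2881
G01 X140.4049 Y109.0784
G01 X129.4899 Y109.0784
G01 X120.6594 Y102.6627
G01 X117.2864 Y92.2818
G01 X120.6594 Y81.9009
G01 X129.4899 Y75.4852
G01 X140.4049 Y75.4852
G01 X149.2354 Y81.9009
G01 X152.6084 Y92.2818
M5
G0 X0.0000 Y0.0000

viewBox `0 0 176.7024 161.2997` with mm width/height → 1 unit = 1 mm. Flip: y_m = 161.2997 − y_svg.

**Shape 1** — `<path>` cubic bezier, stroke `#000000` → score (S450, F1932). Control points (SVG): P0=(47.6231,101.2918), P1=(72.1249,121.7788), P2=(116.8507,148.1862), P3=(94.1499,139.8975); sampled at t=k/5. Machine vertices: (47.6231,60.0079) → (64.0499,47.3302) → (81.1231,35.1812) → (94.6357,25.5104) → (100.3804,20.2676) → (94.1499,21.4022). Open path.

**Shape 2** — `<circle>` circle, stroke `#ff0000` → engrave (S258, F2881). Machine vertices: (152.6084,92.2818) → (149.2354,102.6627) → (140.4049,109.0784) → (129.4899,109.0784) → (120.6594,102.6627) → (117.2864,92.2818) → (120.6594,81.9009) → (129.4899,75.4852) → (140.4049,75.4852) → (149.2354,81.9009) → (152.6084,92.2818). Closed: final G1 returns to the first vertex.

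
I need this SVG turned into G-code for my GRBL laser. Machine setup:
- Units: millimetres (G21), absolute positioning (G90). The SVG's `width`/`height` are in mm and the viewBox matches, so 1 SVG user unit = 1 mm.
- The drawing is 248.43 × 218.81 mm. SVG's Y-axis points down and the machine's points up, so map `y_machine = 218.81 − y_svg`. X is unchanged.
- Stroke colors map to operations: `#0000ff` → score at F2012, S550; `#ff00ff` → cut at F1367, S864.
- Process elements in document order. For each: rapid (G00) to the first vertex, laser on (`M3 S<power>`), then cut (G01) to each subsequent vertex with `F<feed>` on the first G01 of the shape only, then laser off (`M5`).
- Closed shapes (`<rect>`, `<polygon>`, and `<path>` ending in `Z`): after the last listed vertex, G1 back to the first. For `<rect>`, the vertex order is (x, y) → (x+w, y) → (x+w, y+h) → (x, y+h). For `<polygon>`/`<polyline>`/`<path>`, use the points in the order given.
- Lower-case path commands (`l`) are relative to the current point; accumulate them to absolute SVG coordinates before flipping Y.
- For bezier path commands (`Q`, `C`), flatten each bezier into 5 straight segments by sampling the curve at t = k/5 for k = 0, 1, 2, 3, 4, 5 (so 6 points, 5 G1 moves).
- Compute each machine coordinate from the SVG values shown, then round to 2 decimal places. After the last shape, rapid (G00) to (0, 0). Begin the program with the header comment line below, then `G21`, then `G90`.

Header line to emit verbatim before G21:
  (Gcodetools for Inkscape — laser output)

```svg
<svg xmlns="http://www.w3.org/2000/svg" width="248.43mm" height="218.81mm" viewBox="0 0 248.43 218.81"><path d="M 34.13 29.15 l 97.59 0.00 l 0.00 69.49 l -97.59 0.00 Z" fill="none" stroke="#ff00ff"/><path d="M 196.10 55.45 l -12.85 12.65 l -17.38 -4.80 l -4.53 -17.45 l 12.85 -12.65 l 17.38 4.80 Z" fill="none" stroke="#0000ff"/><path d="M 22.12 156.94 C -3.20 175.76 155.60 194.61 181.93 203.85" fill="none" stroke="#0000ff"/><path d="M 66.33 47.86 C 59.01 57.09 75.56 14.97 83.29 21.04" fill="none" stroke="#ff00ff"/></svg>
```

viewBox `0 0 248.43 218.81` with mm width/height → 1 unit = 1 mm. Flip: y_m = 218.81 − y_svg.

**Shape 1** — `<path>` rectangle, stroke `#ff00ff` → cut (S864, F1367). Machine vertices: (34.13,189.66) → (131.72,189.66) → (131.72,120.17) → (34.13,120.17) → (34.13,189.66). Closed: final G1 returns to the first vertex.

**Shape 2** — `<path>` regular polygon, stroke `#0000ff` → score (S550, F2012). Machine vertices: (196.10,163.36) → (183.25,150.71) → (165.87,155.51) → (161.34,172.96) → (174.19,185.61) → (191.57,180.81) → (196.10,163.36). Closed: final G1 returns to the first vertex.

**Shape 3** — `<path>` cubic bezier, stroke `#0000ff` → score (S550, F2012). Control points (SVG): P0=(22.12,156.94), P1=(-3.20,175.76), P2=(155.60,194.61), P3=(181.93,203.85); sampled at t=k/5. Machine vertices: (22.12,61.87) → (26.49,50.65) → (59.85,39.89) → (107.01,30.04) → (152.77,21.58) → (181.93,14.96). Open path.

**Shape 4** — `<path>` cubic bezier, stroke `#ff00ff` → cut (S864, F1367). Control points (SVG): P0=(66.33,47.86), P1=(59.01,57.09), P2=(75.56,14.97), P3=(83.29,21.04); sampled at t=k/5. Machine vertices: (66.33,170.95) → (64.54,170.78) → (66.91,178.15) → (71.87,188.29) → (77.86,196.43) → (83.29,197.77). Open path.

(Gcodetools for Inkscape — laser output)
G21
G90
G00 X34.13 Y189.66
M3 S864
G01 X131.72 Y189.66 F1367
G01 X131.72 Y120.17
G01 X34.13 Y120.17
G01 X34.13 Y189.66
M5
G00 X196.10 Y163.36
M3 S550
G01 X183.25 Y150.71 F2012
G01 X165.87 Y155.51
G01 X161.34 Y172.96
G01 X174.19 Y185.61
G01 X191.57 Y180.81
G01 X196.10 Y163.36
M5
G00 X22.12 Y61.87
M3 S550
G01 X26.49 Y50.65 F2012
G01 X59.85 Y39.89
G01 X107.01 Y30.04
G01 X152.77 Y21.58
G01 X181.93 Y14.96
M5
G00 X66.33 Y170.95
M3 S864
G01 X64.54 Y170.78 F1367
G01 X66.91 Y178.15
G01 X71.87 Y188.29
G01 X77.86 Y196.43
G01 X83.29 Y197.77
M5
G00 X0.00 Y0.00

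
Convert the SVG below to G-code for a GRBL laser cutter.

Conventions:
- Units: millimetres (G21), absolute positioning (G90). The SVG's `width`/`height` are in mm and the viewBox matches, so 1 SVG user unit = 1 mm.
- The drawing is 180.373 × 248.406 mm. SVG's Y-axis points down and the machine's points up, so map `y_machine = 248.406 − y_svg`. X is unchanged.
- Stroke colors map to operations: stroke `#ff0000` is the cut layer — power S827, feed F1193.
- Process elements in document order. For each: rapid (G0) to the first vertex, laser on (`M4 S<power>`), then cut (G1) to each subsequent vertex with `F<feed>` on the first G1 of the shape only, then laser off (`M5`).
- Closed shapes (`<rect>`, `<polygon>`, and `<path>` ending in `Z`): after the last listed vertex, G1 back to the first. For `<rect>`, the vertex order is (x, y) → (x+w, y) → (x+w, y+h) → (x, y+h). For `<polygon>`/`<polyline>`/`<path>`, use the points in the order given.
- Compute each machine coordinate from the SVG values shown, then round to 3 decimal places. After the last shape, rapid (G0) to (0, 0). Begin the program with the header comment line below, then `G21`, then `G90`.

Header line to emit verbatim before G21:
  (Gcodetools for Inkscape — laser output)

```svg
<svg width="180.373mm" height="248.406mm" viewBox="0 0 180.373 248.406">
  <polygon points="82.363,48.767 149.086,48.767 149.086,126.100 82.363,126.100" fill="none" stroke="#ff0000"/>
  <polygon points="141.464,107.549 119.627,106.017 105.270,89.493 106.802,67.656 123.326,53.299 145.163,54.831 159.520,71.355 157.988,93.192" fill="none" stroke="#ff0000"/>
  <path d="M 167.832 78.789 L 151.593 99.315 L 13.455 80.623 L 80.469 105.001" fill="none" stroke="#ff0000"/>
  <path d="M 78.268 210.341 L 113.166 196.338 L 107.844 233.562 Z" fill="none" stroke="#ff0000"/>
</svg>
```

(Gcodetools for Inkscape — laser output)
G21
G90
G0 X82.363 Y199.639
M4 S827
G1 X149.086 Y199.639 F1193
G1 X149.086 Y122.306
G1 X82.363 Y122.306
G1 X82.363 Y199.639
M5
G0 X141.464 Y140.857
M4 S827
G1 X119.627 Y142.389 F1193
G1 X105.270 Y158.913
G1 X106.802 Y180.750
G1 X123.326 Y195.107
G1 X145.163 Y193.575
G1 X159.520 Y177.051
G1 X157.988 Y155.214
G1 X141.464 Y140.857
M5
G0 X167.832 Y169.617
M4 S827
G1 X151.593 Y149.091 F1193
G1 X13.455 Y167.783
G1 X80.469 Y143.405
M5
G0 X78.268 Y38.065
M4 S827
G1 X113.166 Y52.068 F1193
G1 X107.844 Y14.844
G1 X78.268 Y38.065
M5
G0 X0.000 Y0.000

viewBox `0 0 180.373 248.406` with mm width/height → 1 unit = 1 mm. Flip: y_m = 248.406 − y_svg.

**Shape 1** — `<polygon>` rectangle, stroke `#ff0000` → cut (S827, F1193). Machine vertices: (82.363,199.639) → (149.086,199.639) → (149.086,122.306) → (82.363,122.306) → (82.363,199.639). Closed: final G1 returns to the first vertex.

**Shape 2** — `<polygon>` regular polygon, stroke `#ff0000` → cut (S827, F1193). Machine vertices: (141.464,140.857) → (119.627,142.389) → (105.270,158.913) → (106.802,180.750) → (123.326,195.107) → (145.163,193.575) → (159.520,177.051) → (157.988,155.214) → (141.464,140.857). Closed: final G1 returns to the first vertex.

**Shape 3** — `<path>` open polyline, stroke `#ff0000` → cut (S827, F1193). Machine vertices: (167.832,169.617) → (151.593,149.091) → (13.455,167.783) → (80.469,143.405). Open path.

**Shape 4** — `<path>` regular polygon, stroke `#ff0000` → cut (S827, F1193). Machine vertices: (78.268,38.065) → (113.166,52.068) → (107.844,14.844) → (78.268,38.065). Closed: final G1 returns to the first vertex.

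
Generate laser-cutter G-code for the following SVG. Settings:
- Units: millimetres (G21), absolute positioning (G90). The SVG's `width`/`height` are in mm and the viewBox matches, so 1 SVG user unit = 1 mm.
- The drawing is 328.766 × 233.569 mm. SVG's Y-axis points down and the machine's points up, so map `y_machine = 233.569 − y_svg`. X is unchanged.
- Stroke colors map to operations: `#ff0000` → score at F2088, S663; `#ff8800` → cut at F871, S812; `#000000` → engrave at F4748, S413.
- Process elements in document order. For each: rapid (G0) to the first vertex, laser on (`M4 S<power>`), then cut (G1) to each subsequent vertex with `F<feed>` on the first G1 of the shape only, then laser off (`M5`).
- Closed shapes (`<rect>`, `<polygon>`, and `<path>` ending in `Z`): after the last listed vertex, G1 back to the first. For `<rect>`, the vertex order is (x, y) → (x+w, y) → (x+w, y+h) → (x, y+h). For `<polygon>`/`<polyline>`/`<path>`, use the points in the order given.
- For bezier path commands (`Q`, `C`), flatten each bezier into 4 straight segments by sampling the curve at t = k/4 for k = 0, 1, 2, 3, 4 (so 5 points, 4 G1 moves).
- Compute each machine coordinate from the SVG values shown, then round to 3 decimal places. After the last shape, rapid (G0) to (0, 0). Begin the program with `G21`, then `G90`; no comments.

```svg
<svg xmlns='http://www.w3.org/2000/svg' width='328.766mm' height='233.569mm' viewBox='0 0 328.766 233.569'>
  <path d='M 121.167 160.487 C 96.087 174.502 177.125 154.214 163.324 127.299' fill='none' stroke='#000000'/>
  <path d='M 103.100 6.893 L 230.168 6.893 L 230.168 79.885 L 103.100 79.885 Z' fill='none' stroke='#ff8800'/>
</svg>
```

viewBox `0 0 328.766 233.569` with mm width/height → 1 unit = 1 mm. Flip: y_m = 233.569 − y_svg.

**Shape 1** — `<path>` cubic bezier, stroke `#000000` → engrave (S413, F4748). Control points (SVG): P0=(121.167,160.487), P1=(96.087,174.502), P2=(177.125,154.214), P3=(163.324,127.299); sampled at t=k/4. Machine vertices: (121.167,73.082) → (119.114,68.570) → (138.016,74.327) → (159.032,87.759) → (163.324,106.270). Open path.

**Shape 2** — `<path>` rectangle, stroke `#ff8800` → cut (S812, F871). Machine vertices: (103.100,226.676) → (230.168,226.676) → (230.168,153.684) → (103.100,153.684) → (103.100,226.676). Closed: final G1 returns to the first vertex.

G21
G90
G0 X121.167 Y73.082
M4 S413
G1 X119.114 Y68.570 F4748
G1 X138.016 Y74.327
G1 X159.032 Y87.759
G1 X163.324 Y106.270
M5
G0 X103.100 Y226.676
M4 S812
G1 X230.168 Y226.676 F871
G1 X230.168 Y153.684
G1 X103.100 Y153.684
G1 X103.100 Y226.676
M5
G0 X0.000 Y0.000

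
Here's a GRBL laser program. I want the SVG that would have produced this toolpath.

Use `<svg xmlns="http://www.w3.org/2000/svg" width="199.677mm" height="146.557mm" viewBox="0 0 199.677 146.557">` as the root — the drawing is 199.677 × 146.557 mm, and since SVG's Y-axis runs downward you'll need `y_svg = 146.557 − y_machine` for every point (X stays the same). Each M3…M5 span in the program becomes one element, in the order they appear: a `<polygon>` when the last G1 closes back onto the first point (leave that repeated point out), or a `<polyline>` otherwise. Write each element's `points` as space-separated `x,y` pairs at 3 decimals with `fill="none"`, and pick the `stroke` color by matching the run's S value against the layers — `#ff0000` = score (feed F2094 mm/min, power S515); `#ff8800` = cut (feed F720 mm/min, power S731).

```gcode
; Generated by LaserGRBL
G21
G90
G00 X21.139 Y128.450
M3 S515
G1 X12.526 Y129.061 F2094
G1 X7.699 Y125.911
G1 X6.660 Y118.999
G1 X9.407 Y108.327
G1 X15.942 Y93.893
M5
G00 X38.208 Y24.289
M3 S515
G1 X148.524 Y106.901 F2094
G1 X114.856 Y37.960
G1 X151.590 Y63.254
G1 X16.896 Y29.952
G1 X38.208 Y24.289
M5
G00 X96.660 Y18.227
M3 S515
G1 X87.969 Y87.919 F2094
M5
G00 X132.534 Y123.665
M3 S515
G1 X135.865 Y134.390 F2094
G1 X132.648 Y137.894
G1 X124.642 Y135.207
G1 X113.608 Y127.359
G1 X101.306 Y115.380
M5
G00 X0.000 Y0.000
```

y_svg = 146.557 − y_m. Every run uses S515, so all elements get stroke `#ff0000` (score).

[1] open run; points: 21.139,18.107 12.526,17.496 7.699,20.646 6.660,27.558 9.407,38.230 15.942,52.664

[2] closed run; points: 38.208,122.268 148.524,39.656 114.856,108.597 151.590,83.303 16.896,116.605

[3] open run; points: 96.660,128.330 87.969,58.638

[4] open run; points: 132.534,22.892 135.865,12.167 132.648,8.663 124.642,11.350 113.608,19.198 101.306,31.177

<svg xmlns="http://www.w3.org/2000/svg" width="199.677mm" height="146.557mm" viewBox="0 0 199.677 146.557">
  <polyline points="21.139,18.107 12.526,17.496 7.699,20.646 6.660,27.558 9.407,38.230 15.942,52.664" fill="none" stroke="#ff0000"/>
  <polygon points="38.208,122.268 148.524,39.656 114.856,108.597 151.590,83.303 16.896,116.605" fill="none" stroke="#ff0000"/>
  <polyline points="96.660,128.330 87.969,58.638" fill="none" stroke="#ff0000"/>
  <polyline points="132.534,22.892 135.865,12.167 132.648,8.663 124.642,11.350 113.608,19.198 101.306,31.177" fill="none" stroke="#ff0000"/>
</svg>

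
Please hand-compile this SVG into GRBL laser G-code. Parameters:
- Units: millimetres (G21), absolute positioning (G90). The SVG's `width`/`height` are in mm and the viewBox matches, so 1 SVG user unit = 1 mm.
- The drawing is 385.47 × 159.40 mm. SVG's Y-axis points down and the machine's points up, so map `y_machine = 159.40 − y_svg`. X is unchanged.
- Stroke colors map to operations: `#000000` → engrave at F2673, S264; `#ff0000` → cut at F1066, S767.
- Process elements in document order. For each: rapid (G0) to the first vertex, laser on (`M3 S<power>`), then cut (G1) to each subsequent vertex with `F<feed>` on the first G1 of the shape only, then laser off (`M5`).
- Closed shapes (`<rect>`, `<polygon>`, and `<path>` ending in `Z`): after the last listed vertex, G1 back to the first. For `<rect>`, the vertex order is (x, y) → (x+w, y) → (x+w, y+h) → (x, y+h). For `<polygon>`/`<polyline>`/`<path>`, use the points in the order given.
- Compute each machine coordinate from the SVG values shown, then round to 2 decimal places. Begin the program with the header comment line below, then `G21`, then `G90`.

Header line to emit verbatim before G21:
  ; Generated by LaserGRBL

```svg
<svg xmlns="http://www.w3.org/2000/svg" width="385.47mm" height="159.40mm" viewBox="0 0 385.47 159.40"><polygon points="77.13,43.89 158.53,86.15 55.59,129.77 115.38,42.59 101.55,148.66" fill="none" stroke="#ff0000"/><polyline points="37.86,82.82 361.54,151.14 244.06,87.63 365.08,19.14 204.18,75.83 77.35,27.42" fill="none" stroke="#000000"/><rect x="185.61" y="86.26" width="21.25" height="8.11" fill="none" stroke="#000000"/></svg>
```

1 u = 1 mm; y_m = 159.40 − y.

[1] `<polygon>` closed polygon, #ff0000→cut S767 F1066: (77.13,115.51) → (158.53,73.25) → (55.59,29.63) → (115.38,116.81) → (101.55,10.74) → (77.13,115.51) (closed)

[2] `<polyline>` open polyline, #000000→engrave S264 F2673: (37.86,76.58) → (361.54,8.26) → (244.06,71.77) → (365.08,140.26) → (204.18,83.57) → (77.35,131.98)

[3] `<rect>` rectangle, #000000→engrave S264 F2673: (185.61,73.14) → (206.86,73.14) → (206.86,65.03) → (185.61,65.03) → (185.61,73.14) (closed)

; Generated by LaserGRBL
G21
G90
G0 X77.13 Y115.51
M3 S767
G1 X158.53 Y73.25 F1066
G1 X55.59 Y29.63
G1 X115.38 Y116.81
G1 X101.55 Y10.74
G1 X77.13 Y115.51
M5
G0 X37.86 Y76.58
M3 S264
G1 X361.54 Y8.26 F2673
G1 X244.06 Y71.77
G1 X365.08 Y140.26
G1 X204.18 Y83.57
G1 X77.35 Y131.98
M5
G0 X185.61 Y73.14
M3 S264
G1 X206.86 Y73.14 F2673
G1 X206.86 Y65.03
G1 X185.61 Y65.03
G1 X185.61 Y73.14
M5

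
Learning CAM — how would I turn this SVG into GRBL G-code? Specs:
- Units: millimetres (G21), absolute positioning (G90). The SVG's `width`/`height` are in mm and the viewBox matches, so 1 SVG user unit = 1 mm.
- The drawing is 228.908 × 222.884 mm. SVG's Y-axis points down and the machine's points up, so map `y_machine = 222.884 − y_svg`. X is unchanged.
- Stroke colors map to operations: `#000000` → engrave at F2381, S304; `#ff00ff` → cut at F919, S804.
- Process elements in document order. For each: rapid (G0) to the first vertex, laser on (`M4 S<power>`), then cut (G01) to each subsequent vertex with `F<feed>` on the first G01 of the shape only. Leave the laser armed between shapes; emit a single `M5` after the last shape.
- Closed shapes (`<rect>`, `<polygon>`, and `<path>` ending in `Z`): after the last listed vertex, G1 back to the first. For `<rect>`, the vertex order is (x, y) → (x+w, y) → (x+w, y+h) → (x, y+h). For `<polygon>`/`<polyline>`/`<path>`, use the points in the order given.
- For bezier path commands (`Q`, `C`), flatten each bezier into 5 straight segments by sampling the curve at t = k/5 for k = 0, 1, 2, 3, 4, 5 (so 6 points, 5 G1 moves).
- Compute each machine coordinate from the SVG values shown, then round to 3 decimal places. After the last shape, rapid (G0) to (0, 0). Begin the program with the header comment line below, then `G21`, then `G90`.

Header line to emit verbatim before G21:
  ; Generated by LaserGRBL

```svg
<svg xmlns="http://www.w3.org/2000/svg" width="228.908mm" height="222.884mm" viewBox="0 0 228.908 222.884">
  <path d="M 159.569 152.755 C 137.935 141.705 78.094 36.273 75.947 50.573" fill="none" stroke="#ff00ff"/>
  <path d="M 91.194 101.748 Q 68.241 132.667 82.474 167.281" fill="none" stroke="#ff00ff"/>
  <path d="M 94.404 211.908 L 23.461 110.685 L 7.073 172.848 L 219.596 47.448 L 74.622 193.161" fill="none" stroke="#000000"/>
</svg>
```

Since the viewBox matches the mm dimensions, user units are millimetres directly. The only transform is the Y-flip y_m = 222.884 − y_svg.

Shape 1 is a cubic bezier drawn with `<path>`. Its stroke #ff00ff means cut at S804, F919. After flipping Y the toolpath is (159.569,70.129) → (142.771,86.372) → (121.407,114.989) → (100.079,145.703) → (83.391,168.236) → (75.947,172.311).

Shape 2 is a quadratic bezier drawn with `<path>`. Its stroke #ff00ff means cut at S804, F919. After flipping Y the toolpath is (91.194,121.136) → (83.500,108.621) → (78.781,95.810) → (77.037,82.703) → (78.268,69.301) → (82.474,55.603).

Shape 3 is a open polyline drawn with `<path>`. Its stroke #000000 means engrave at S304, F2381. After flipping Y the toolpath is (94.404,10.976) → (23.461,112.199) → (7.073,50.036) → (219.596,175.436) → (74.622,29.723).

; Generated by LaserGRBL
G21
G90
G0 X159.569 Y70.129
M4 S804
G01 X142.771 Y86.372 F919
G01 X121.407 Y114.989
G01 X100.079 Y145.703
G01 X83.391 Y168.236
G01 X75.947 Y172.311
G0 X91.194 Y121.136
M4 S804
G01 X83.500 Y108.621 F919
G01 X78.781 Y95.810
G01 X77.037 Y82.703
G01 X78.268 Y69.301
G01 X82.474 Y55.603
G0 X94.404 Y10.976
M4 S304
G01 X23.461 Y112.199 F2381
G01 X7.073 Y50.036
G01 X219.596 Y175.436
G01 X74.622 Y29.723
M5
G0 X0.000 Y0.000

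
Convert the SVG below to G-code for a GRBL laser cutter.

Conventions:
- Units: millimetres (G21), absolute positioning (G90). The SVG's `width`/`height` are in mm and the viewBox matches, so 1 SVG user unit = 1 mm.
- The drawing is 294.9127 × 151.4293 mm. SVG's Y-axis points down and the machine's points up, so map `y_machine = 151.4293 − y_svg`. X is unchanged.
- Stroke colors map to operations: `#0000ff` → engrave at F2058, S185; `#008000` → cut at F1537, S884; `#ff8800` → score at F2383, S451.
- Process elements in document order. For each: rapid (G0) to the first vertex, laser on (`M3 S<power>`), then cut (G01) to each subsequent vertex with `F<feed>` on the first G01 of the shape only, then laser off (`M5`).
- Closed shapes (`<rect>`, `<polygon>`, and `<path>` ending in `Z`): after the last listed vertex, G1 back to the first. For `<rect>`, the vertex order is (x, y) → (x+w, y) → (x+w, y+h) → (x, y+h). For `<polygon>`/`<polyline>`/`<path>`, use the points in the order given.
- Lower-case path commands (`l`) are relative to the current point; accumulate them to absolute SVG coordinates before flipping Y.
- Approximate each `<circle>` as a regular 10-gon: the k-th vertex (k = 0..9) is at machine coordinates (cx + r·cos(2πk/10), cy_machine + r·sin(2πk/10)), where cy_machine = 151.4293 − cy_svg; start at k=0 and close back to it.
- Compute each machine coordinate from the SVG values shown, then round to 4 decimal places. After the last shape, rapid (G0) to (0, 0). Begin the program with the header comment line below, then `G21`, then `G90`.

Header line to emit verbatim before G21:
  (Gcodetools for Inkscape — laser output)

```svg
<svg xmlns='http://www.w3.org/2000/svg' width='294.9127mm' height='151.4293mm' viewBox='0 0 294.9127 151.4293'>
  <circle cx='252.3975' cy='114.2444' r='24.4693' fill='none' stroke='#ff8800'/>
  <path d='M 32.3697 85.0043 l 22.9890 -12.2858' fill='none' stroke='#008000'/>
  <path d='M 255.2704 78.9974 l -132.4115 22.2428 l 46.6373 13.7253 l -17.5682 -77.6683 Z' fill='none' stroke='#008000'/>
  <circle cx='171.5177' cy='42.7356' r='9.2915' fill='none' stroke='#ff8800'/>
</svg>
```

Since the viewBox matches the mm dimensions, user units are millimetres directly. The only transform is the Y-flip y_m = 151.4293 − y_svg.

Shape 1 is a circle drawn with `<circle>`. Its stroke #ff8800 means score at S451, F2383. After flipping Y the toolpath is (276.8668,37.1849) → (272.1936,51.5676) → (259.9589,60.4566) → (244.8361,60.4566) → (232.6014,51.5676) → (227.9282,37.1849) → (232.6014,22.8022) → (244.8361,13.9132) → (259.9589,13.9132) → (272.1936,22.8022) → (276.8668,37.1849), returning to the start.

Shape 2 is a line segment drawn with `<path>`. Its stroke #008000 means cut at S884, F1537. After flipping Y the toolpath is (32.3697,66.4250) → (55.3587,78.7108).

Shape 3 is a closed polygon drawn with `<path>`. Its stroke #008000 means cut at S884, F1537. After flipping Y the toolpath is (255.2704,72.4319) → (122.8589,50.1891) → (169.4962,36.4638) → (151.9280,114.1321) → (255.2704,72.4319), returning to the start.

Shape 4 is a circle drawn with `<circle>`. Its stroke #ff8800 means score at S451, F2383. After flipping Y the toolpath is (180.8092,108.6937) → (179.0347,114.1551) → (174.3889,117.5304) → (168.6465,117.5304) → (164.0007,114.1551) → (162.2262,108.6937) → (164.0007,103.2323) → (168.6465,99.8570) → (174.3889,99.8570) → (179.0347,103.2323) → (180.8092,108.6937), returning to the start.

(Gcodetools for Inkscape — laser output)
G21
G90
G0 X276.8668 Y37.1849
M3 S451
G01 X272.1936 Y51.5676 F2383
G01 X259.9589 Y60.4566
G01 X244.8361 Y60.4566
G01 X232.6014 Y51.5676
G01 X227.9282 Y37.1849
G01 X232.6014 Y22.8022
G01 X244.8361 Y13.9132
G01 X259.9589 Y13.9132
G01 X272.1936 Y22.8022
G01 X276.8668 Y37.1849
M5
G0 X32.3697 Y66.4250
M3 S884
G01 X55.3587 Y78.7108 F1537
M5
G0 X255.2704 Y72.4319
M3 S884
G01 X122.8589 Y50.1891 F1537
G01 X169.4962 Y36.4638
G01 X151.9280 Y114.1321
G01 X255.2704 Y72.4319
M5
G0 X180.8092 Y108.6937
M3 S451
G01 X179.0347 Y114.1551 F2383
G01 X174.3889 Y117.5304
G01 X168.6465 Y117.5304
G01 X164.0007 Y114.1551
G01 X162.2262 Y108.6937
G01 X164.0007 Y103.2323
G01 X168.6465 Y99.8570
G01 X174.3889 Y99.8570
G01 X179.0347 Y103.2323
G01 X180.8092 Y108.6937
M5
G0 X0.0000 Y0.0000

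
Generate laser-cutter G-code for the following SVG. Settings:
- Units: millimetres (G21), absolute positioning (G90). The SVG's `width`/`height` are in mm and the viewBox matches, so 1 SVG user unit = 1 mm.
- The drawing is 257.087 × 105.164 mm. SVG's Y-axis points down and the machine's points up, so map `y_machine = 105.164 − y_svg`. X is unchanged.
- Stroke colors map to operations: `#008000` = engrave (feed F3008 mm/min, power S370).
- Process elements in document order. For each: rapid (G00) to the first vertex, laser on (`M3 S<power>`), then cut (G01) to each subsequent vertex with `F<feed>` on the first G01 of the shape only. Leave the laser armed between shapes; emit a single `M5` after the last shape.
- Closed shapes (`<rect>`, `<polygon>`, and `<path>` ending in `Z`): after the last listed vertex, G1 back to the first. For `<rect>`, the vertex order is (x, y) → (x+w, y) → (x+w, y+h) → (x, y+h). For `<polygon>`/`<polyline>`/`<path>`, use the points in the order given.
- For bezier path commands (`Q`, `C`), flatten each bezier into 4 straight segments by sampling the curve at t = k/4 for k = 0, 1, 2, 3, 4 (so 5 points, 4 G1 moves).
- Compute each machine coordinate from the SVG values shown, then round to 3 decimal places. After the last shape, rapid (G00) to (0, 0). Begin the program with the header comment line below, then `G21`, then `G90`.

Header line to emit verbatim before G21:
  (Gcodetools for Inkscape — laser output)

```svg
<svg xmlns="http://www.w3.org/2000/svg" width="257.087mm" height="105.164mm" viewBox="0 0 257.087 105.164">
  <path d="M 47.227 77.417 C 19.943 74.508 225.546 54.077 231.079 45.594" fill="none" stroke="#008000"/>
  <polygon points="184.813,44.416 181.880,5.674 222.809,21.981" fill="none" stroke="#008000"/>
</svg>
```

(Gcodetools for Inkscape — laser output)
G21
G90
G00 X47.227 Y27.747
M3 S370
G01 X63.665 Y32.754 F3008
G01 X126.847 Y41.568
G01 X196.181 Y51.428
G01 X231.079 Y59.570
G00 X184.813 Y60.748
M3 S370
G01 X181.880 Y99.490 F3008
G01 X222.809 Y83.183
G01 X184.813 Y60.748
M5
G00 X0.000 Y0.000

1 u = 1 mm; y_m = 105.164 − y.

[1] `<path>` cubic bezier, #008000→engrave S370 F3008: (47.227,27.747) → (63.665,32.754) → (126.847,41.568) → (196.181,51.428) → (231.079,59.570)

[2] `<polygon>` closed polygon, #008000→engrave S370 F3008: (184.813,60.748) → (181.880,99.490) → (222.809,83.183) → (184.813,60.748) (closed)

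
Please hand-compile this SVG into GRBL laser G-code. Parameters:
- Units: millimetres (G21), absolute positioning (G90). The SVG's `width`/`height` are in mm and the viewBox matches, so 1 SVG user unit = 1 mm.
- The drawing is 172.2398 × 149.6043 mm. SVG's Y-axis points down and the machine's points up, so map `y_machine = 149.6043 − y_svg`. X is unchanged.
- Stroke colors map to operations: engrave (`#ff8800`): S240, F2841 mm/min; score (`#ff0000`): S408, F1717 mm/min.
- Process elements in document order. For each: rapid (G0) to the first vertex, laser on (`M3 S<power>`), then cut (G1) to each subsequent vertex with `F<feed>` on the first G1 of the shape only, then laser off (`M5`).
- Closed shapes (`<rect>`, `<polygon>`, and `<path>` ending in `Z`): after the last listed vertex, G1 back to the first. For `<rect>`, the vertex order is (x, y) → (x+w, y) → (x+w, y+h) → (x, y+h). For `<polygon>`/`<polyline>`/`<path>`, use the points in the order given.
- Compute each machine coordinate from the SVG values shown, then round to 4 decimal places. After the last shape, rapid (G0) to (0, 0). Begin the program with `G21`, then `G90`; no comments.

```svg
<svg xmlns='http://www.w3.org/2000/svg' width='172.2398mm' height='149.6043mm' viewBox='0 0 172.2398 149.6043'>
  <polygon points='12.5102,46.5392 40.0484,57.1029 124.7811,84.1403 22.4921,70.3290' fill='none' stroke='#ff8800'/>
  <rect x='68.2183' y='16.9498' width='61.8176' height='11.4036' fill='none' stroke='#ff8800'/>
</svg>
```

G21
G90
G0 X12.5102 Y103.0651
M3 S240
G1 X40.0484 Y92.5014 F2841
G1 X124.7811 Y65.4640
G1 X22.4921 Y79.2753
G1 X12.5102 Y103.0651
M5
G0 X68.2183 Y132.6545
M3 S240
G1 X130.0359 Y132.6545 F2841
G1 X130.0359 Y121.2509
G1 X68.2183 Y121.2509
G1 X68.2183 Y132.6545
M5
G0 X0.0000 Y0.0000

1 u = 1 mm; y_m = 149.6043 − y.

[1] `<polygon>` closed polygon, #ff8800→engrave S240 F2841: (12.5102,103.0651) → (40.0484,92.5014) → (124.7811,65.4640) → (22.4921,79.2753) → (12.5102,103.0651) (closed)

[2] `<rect>` rectangle, #ff8800→engrave S240 F2841: (68.2183,132.6545) → (130.0359,132.6545) → (130.0359,121.2509) → (68.2183,121.2509) → (68.2183,132.6545) (closed)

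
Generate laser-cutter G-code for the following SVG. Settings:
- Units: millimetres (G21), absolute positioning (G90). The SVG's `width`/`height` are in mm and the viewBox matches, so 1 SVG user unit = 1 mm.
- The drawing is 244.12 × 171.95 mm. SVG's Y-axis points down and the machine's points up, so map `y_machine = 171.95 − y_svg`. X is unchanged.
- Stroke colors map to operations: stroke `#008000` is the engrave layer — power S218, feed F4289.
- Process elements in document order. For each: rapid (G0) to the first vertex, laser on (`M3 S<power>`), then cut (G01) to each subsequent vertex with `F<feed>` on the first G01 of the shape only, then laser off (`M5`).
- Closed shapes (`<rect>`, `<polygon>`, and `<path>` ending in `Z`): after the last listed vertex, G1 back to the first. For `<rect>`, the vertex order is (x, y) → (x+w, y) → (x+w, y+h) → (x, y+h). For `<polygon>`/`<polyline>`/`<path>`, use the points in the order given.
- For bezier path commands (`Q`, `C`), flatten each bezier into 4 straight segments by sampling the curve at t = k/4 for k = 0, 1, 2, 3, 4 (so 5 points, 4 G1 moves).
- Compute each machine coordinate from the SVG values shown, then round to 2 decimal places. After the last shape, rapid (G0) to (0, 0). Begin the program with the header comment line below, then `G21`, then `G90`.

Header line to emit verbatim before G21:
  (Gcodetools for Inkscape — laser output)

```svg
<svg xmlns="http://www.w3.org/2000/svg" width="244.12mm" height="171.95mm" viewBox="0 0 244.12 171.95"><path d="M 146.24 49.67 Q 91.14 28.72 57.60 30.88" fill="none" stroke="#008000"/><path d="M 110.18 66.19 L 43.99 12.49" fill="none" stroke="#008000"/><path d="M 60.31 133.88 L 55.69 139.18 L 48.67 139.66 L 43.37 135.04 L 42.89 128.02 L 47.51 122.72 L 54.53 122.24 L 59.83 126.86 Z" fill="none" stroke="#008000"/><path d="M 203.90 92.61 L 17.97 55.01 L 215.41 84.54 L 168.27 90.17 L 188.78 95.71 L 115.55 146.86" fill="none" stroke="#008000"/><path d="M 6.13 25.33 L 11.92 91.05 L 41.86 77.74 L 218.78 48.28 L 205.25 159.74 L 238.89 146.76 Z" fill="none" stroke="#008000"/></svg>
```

viewBox `0 0 244.12 171.95` with mm width/height → 1 unit = 1 mm. Flip: y_m = 171.95 − y_svg.

**Shape 1** — `<path>` quadratic bezier, stroke `#008000` → engrave (S218, F4289). Control points (SVG): P0=(146.24,49.67), P1=(91.14,28.72), P2=(57.60,30.88); sampled at t=k/4. Machine vertices: (146.24,122.28) → (120.04,131.31) → (96.53,137.45) → (75.72,140.71) → (57.60,141.07). Open path.

**Shape 2** — `<path>` line segment, stroke `#008000` → engrave (S218, F4289). Machine vertices: (110.18,105.76) → (43.99,159.46). Open path.

**Shape 3** — `<path>` regular polygon, stroke `#008000` → engrave (S218, F4289). Machine vertices: (60.31,38.07) → (55.69,32.77) → (48.67,32.29) → (43.37,36.91) → (42.89,43.93) → (47.51,49.23) → (54.53,49.71) → (59.83,45.09) → (60.31,38.07). Closed: final G1 returns to the first vertex.

**Shape 4** — `<path>` open polyline, stroke `#008000` → engrave (S218, F4289). Machine vertices: (203.90,79.34) → (17.97,116.94) → (215.41,87.41) → (168.27,81.78) → (188.78,76.24) → (115.55,25.09). Open path.

**Shape 5** — `<path>` closed polygon, stroke `#008000` → engrave (S218, F4289). Machine vertices: (6.13,146.62) → (11.92,80.90) → (41.86,94.21) → (218.78,123.67) → (205.25,12.21) → (238.89,25.19) → (6.13,146.62). Closed: final G1 returns to the first vertex.

(Gcodetools for Inkscape — laser output)
G21
G90
G0 X146.24 Y122.28
M3 S218
G01 X120.04 Y131.31 F4289
G01 X96.53 Y137.45
G01 X75.72 Y140.71
G01 X57.60 Y141.07
M5
G0 X110.18 Y105.76
M3 S218
G01 X43.99 Y159.46 F4289
M5
G0 X60.31 Y38.07
M3 S218
G01 X55.69 Y32.77 F4289
G01 X48.67 Y32.29
G01 X43.37 Y36.91
G01 X42.89 Y43.93
G01 X47.51 Y49.23
G01 X54.53 Y49.71
G01 X59.83 Y45.09
G01 X60.31 Y38.07
M5
G0 X203.90 Y79.34
M3 S218
G01 X17.97 Y116.94 F4289
G01 X215.41 Y87.41
G01 X168.27 Y81.78
G01 X188.78 Y76.24
G01 X115.55 Y25.09
M5
G0 X6.13 Y146.62
M3 S218
G01 X11.92 Y80.90 F4289
G01 X41.86 Y94.21
G01 X218.78 Y123.67
G01 X205.25 Y12.21
G01 X238.89 Y25.19
G01 X6.13 Y146.62
M5
G0 X0.00 Y0.00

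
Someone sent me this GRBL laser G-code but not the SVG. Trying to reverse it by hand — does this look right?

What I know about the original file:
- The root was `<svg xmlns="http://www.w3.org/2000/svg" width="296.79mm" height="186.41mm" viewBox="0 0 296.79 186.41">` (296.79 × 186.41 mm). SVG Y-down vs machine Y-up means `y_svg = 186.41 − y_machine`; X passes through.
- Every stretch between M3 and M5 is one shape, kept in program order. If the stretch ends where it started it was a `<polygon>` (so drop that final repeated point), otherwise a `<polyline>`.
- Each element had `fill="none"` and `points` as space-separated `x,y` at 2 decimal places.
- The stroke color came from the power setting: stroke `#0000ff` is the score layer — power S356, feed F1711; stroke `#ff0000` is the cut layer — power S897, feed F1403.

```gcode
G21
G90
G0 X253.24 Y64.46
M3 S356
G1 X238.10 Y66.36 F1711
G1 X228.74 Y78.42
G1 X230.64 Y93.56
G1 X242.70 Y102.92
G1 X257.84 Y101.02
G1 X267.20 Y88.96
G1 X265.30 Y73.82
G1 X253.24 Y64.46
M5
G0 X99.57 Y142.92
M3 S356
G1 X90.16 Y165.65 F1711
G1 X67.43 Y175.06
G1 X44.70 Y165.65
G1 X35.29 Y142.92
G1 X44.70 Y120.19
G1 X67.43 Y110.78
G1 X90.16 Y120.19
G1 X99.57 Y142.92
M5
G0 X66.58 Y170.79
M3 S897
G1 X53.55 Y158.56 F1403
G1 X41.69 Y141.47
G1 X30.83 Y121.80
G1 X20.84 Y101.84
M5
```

<svg xmlns="http://www.w3.org/2000/svg" width="296.79mm" height="186.41mm" viewBox="0 0 296.79 186.41">
  <polygon points="253.24,121.95 238.10,120.05 228.74,107.99 230.64,92.85 242.70,83.49 257.84,85.39 267.20,97.45 265.30,112.59" fill="none" stroke="#0000ff"/>
  <polygon points="99.57,43.49 90.16,20.76 67.43,11.35 44.70,20.76 35.29,43.49 44.70,66.22 67.43,75.63 90.16,66.22" fill="none" stroke="#0000ff"/>
  <polyline points="66.58,15.62 53.55,27.85 41.69,44.94 30.83,64.61 20.84,84.57" fill="none" stroke="#ff0000"/>
</svg>

y_svg = 186.41 − y_m.

[1] S356→`#0000ff` (score); closed run; points: 253.24,121.95 238.10,120.05 228.74,107.99 230.64,92.85 242.70,83.49 257.84,85.39 267.20,97.45 265.30,112.59

[2] S356→`#0000ff` (score); closed run; points: 99.57,43.49 90.16,20.76 67.43,11.35 44.70,20.76 35.29,43.49 44.70,66.22 67.43,75.63 90.16,66.22

[3] S897→`#ff0000` (cut); open run; points: 66.58,15.62 53.55,27.85 41.69,44.94 30.83,64.61 20.84,84.57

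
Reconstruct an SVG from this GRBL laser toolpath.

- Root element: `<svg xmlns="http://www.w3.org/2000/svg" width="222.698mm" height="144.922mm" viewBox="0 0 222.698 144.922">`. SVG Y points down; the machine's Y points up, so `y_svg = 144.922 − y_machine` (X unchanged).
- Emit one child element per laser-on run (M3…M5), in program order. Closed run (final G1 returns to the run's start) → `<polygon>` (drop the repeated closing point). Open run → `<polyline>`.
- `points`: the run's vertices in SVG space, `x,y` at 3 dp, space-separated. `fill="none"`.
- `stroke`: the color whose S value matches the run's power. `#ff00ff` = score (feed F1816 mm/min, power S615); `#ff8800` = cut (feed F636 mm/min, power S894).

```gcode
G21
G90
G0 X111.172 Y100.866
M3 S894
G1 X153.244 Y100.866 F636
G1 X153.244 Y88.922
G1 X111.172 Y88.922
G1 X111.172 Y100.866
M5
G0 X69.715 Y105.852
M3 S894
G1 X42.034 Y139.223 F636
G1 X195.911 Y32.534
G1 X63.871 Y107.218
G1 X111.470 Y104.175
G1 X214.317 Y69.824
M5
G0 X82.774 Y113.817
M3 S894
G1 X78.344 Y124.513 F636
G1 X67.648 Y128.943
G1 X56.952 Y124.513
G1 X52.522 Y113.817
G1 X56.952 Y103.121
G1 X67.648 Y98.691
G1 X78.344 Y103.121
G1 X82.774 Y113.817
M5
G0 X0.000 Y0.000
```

<svg xmlns="http://www.w3.org/2000/svg" width="222.698mm" height="144.922mm" viewBox="0 0 222.698 144.922">
  <polygon points="111.172,44.056 153.244,44.056 153.244,56.000 111.172,56.000" fill="none" stroke="#ff8800"/>
  <polyline points="69.715,39.070 42.034,5.699 195.911,112.388 63.871,37.704 111.470,40.747 214.317,75.098" fill="none" stroke="#ff8800"/>
  <polygon points="82.774,31.105 78.344,20.409 67.648,15.979 56.952,20.409 52.522,31.105 56.952,41.801 67.648,46.231 78.344,41.801" fill="none" stroke="#ff8800"/>
</svg>

Machine Y-up, SVG Y-down with viewBox height 144.922, so y_svg = 144.922 − y_machine; X carries over. Every run uses S894, so all elements get stroke `#ff8800` (cut).

Run 1: The run returns to its start, so emit a `<polygon>` with points (Y-flipped): 111.172,44.056 153.244,44.056 153.244,56.000 111.172,56.000.

Run 2: The run is open, so emit a `<polyline>` with points (Y-flipped): 69.715,39.070 42.034,5.699 195.911,112.388 63.871,37.704 111.470,40.747 214.317,75.098.

Run 3: The run returns to its start, so emit a `<polygon>` with points (Y-flipped): 82.774,31.105 78.344,20.409 67.648,15.979 56.952,20.409 52.522,31.105 56.952,41.801 67.648,46.231 78.344,41.801.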